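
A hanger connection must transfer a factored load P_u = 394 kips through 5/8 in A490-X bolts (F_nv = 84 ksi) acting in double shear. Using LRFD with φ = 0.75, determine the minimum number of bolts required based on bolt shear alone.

A_b = π·0.625²/4 = 0.3068 in².
Per-bolt design strength φR_n = 0.75 × 84 × 0.3068 × 2 = 38.66 kips.
n ≥ 394 / 38.66 = 10.19 → use 11 bolts.

11 bolts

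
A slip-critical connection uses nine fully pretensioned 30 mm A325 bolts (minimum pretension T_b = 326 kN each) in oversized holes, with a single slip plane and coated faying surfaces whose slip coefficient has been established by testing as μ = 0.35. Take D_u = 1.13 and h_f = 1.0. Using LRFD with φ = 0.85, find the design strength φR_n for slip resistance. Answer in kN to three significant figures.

986 kN

R_n = μ · D_u · h_f · T_b · n_s · n_b = 0.35 × 1.13 × 1.0 × 326 × 1 × 9 = 1160 kN.
Design strength φR_n = 0.85 × 1160 = 986 kN.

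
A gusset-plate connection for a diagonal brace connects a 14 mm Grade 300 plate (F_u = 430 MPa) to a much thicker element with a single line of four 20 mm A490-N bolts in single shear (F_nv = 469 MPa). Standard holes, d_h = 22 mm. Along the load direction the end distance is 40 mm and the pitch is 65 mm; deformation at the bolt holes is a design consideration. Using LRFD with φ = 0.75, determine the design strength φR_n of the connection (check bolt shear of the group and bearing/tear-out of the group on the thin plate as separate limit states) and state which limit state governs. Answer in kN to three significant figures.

442 kN (bolt shear governs)

Bolt shear: A_b = π·20²/4 = 314.2 mm²; R_n = 469 × 314.2 × 4 × 1 / 1000 = 589.4 kN → 0.75 × 589.4 = 442 kN.
Bearing (1.2 l_c t F_u ≤ 2.4 d t F_u): upper limit = 2.4·20·14·430 / 1000 = 289 kN.
  Edge l_c = 40 − 22/2 = 29 → r_n = 209.5 kN; interior l_c = 65 − 22 = 43 → r_n = 289 kN.
  R_n,bearing = 1·209.5 + 3·289 = 1076 kN → 0.75 × 1076 = 807 kN.
Bolt shear governs: 442 kN.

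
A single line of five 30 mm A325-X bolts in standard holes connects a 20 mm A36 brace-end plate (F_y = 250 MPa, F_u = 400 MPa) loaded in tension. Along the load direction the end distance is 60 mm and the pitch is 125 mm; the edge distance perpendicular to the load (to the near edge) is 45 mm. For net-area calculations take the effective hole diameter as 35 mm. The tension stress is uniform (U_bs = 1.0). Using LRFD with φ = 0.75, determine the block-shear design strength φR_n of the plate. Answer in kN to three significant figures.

Shear plane L_v = 60 + 4·125 = 560 mm; A_gv = 560 × 20 = 11200 mm².
A_nv = (560 − 4.5·35) × 20 = 8050 mm².
A_nt = (45 − 0.5·35) × 20 = 550 mm².
0.6 F_u A_nv = 1932 kN; 0.6 F_y A_gv = 1680 kN → shear yielding governs the shear term.
R_n = 1680 + 1.0 × 400 × 550 / 1000 = 1900 kN.
Design strength φR_n = 0.75 × 1900 = 1420 kN.

1420 kN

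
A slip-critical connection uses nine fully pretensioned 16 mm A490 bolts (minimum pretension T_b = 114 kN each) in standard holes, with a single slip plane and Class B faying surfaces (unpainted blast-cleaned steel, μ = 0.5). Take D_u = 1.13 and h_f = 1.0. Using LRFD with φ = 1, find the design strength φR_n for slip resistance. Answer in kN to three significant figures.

R_n = μ · D_u · h_f · T_b · n_s · n_b = 0.5 × 1.13 × 1.0 × 114 × 1 × 9 = 579.7 kN.
Design strength φR_n = 1 × 579.7 = 580 kN.

580 kN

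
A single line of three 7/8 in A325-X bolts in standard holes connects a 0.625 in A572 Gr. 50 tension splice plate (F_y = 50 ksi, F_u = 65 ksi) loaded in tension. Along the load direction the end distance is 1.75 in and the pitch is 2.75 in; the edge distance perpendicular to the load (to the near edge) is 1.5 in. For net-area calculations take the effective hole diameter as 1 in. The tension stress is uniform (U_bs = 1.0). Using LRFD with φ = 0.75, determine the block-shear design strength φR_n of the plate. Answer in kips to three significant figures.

Shear plane L_v = 1.75 + 2·2.75 = 7.25 in; A_gv = 7.25 × 0.625 = 4.531 in².
A_nv = (7.25 − 2.5·1) × 0.625 = 2.969 in².
A_nt = (1.5 − 0.5·1) × 0.625 = 0.625 in².
0.6 F_u A_nv = 115.8 kips; 0.6 F_y A_gv = 135.9 kips → shear rupture governs the shear term.
R_n = 115.8 + 1.0 × 65 × 0.625 = 156.4 kips.
Design strength φR_n = 0.75 × 156.4 = 117 kips.

117 kips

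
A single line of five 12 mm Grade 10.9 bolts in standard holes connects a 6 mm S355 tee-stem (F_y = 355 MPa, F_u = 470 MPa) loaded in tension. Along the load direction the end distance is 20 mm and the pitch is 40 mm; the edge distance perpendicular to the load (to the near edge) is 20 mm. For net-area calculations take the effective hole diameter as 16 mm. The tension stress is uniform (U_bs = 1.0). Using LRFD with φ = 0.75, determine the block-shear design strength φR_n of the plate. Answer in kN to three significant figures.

162 kN

Shear plane L_v = 20 + 4·40 = 180 mm; A_gv = 180 × 6 = 1080 mm².
A_nv = (180 − 4.5·16) × 6 = 648 mm².
A_nt = (20 − 0.5·16) × 6 = 72 mm².
0.6 F_u A_nv = 182.7 kN; 0.6 F_y A_gv = 230 kN → shear rupture governs the shear term.
R_n = 182.7 + 1.0 × 470 × 72 / 1000 = 216.6 kN.
Design strength φR_n = 0.75 × 216.6 = 162 kN.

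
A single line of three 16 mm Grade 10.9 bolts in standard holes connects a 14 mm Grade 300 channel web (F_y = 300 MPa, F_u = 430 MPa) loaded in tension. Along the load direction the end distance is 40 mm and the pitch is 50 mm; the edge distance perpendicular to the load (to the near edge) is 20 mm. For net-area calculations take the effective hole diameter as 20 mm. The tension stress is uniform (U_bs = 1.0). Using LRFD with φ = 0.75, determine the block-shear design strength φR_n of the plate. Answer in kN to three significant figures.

289 kN

Shear plane L_v = 40 + 2·50 = 140 mm; A_gv = 140 × 14 = 1960 mm².
A_nv = (140 − 2.5·20) × 14 = 1260 mm².
A_nt = (20 − 0.5·20) × 14 = 140 mm².
0.6 F_u A_nv = 325.1 kN; 0.6 F_y A_gv = 352.8 kN → shear rupture governs the shear term.
R_n = 325.1 + 1.0 × 430 × 140 / 1000 = 385.3 kN.
Design strength φR_n = 0.75 × 385.3 = 289 kN.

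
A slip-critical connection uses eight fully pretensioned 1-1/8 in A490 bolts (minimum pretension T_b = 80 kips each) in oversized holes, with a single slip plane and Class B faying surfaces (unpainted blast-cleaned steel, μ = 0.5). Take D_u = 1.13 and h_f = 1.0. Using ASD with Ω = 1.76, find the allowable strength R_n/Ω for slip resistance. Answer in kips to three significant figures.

205 kips

R_n = μ · D_u · h_f · T_b · n_s · n_b = 0.5 × 1.13 × 1.0 × 80 × 1 × 8 = 361.6 kips.
Allowable strength R_n/Ω = 361.6 / 1.76 = 205 kips.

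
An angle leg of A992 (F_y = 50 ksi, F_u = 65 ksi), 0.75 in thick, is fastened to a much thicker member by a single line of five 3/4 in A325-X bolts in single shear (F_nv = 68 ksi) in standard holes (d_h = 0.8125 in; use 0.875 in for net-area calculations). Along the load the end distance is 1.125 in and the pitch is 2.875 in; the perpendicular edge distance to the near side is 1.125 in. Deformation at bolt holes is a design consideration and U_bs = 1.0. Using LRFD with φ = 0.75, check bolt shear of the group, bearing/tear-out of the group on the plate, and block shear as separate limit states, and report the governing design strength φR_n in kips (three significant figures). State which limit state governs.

Bolt shear: A_b = π·0.75²/4 = 0.4418 in²; R_n = 68 × 0.4418 × 5 × 1 = 150.2 kips → 0.75 × 150.2 = 113 kips.
Bearing: edge l_c = 0.7188, r_n = 42.05 kips; interior l_c = 2.062, r_n = 87.75 kips; R_n = 42.05 + 4·87.75 = 393 kips → 295 kips.
Block shear: A_gv = 9.469, A_nv = 6.516, A_nt = 0.5156 in²; R_n = min(0.6F_uA_nv, 0.6F_yA_gv) + U_bs·F_u·A_nt = 287.6 kips → 216 kips.
Bolt shear governs: 113 kips.

113 kips (bolt shear governs)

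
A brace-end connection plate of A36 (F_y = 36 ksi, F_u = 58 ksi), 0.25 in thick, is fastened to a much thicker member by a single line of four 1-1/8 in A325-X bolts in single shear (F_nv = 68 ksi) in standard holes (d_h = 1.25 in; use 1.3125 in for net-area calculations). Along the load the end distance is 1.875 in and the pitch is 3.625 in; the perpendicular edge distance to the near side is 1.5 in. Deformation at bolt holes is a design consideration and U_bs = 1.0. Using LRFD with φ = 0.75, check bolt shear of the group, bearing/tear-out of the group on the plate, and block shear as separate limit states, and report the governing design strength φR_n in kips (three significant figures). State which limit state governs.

Bolt shear: A_b = π·1.125²/4 = 0.994 in²; R_n = 68 × 0.994 × 4 × 1 = 270.4 kips → 0.75 × 270.4 = 203 kips.
Bearing: edge l_c = 1.25, r_n = 21.75 kips; interior l_c = 2.375, r_n = 39.15 kips; R_n = 21.75 + 3·39.15 = 139.2 kips → 104 kips.
Block shear: A_gv = 3.188, A_nv = 2.039, A_nt = 0.2109 in²; R_n = min(0.6F_uA_nv, 0.6F_yA_gv) + U_bs·F_u·A_nt = 81.08 kips → 60.8 kips.
Block shear governs: 60.8 kips.

60.8 kips (block shear governs)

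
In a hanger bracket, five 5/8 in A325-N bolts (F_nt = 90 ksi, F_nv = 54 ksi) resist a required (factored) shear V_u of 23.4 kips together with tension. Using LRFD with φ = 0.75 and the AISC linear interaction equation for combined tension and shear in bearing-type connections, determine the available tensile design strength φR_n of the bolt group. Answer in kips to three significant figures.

95.6 kips

A_b = π·0.625²/4 = 0.3068 in²; f_rv = 23.4 / (5 × 0.3068) = 15.25 ksi.
F'_nt = 1.3 F_nt − (F_nt / φF_nv) f_rv = 1.3·90 − (90/(0.75·54))·15.25 = 83.1 ksi, capped at F_nt → F'_nt = 83.1 ksi.
R_n = F'_nt · A_b · n = 83.1 × 0.3068 × 5 = 127.5 kips.
Design strength φR_n = 0.75 × 127.5 = 95.6 kips.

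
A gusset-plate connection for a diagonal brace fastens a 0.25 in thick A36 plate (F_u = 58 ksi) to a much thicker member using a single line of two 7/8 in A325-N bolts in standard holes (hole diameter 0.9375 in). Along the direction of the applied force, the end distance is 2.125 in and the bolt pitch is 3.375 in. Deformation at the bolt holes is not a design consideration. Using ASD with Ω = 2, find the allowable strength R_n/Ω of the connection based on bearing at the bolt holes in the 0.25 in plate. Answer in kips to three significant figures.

37 kips

Per bolt r_n = 1.5 l_c t F_u ≤ 3.0 d t F_u; upper limit = 3.0 × 0.875 × 0.25 × 58 = 38.06 kips.
Edge bolt: l_c = 2.125 − 0.9375/2 = 1.656 in → 1.5 × 1.656 × 0.25 × 58 = 36.02 → r_n = 36.02 kips.
Interior bolts: l_c = 3.375 − 0.9375 = 2.438 in → 1.5 × 2.438 × 0.25 × 58 = 53.02 → r_n = 38.06 kips.
R_n = 1 × 36.02 + 1 × 38.06 = 74.09 kips.
Allowable strength R_n/Ω = 74.09 / 2 = 37 kips.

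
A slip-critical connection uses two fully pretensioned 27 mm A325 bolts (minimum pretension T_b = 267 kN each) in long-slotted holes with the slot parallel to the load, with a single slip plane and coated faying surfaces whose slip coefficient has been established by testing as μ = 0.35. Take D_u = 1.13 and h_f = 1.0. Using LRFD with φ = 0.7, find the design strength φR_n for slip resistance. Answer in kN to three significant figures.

148 kN

R_n = μ · D_u · h_f · T_b · n_s · n_b = 0.35 × 1.13 × 1.0 × 267 × 1 × 2 = 211.2 kN.
Design strength φR_n = 0.7 × 211.2 = 148 kN.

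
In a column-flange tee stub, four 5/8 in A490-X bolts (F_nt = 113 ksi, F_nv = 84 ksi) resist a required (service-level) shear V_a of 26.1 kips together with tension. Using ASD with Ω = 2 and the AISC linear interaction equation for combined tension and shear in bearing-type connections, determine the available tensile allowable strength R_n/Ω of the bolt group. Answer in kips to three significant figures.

55 kips

A_b = π·0.625²/4 = 0.3068 in²; f_rv = 26.1 / (4 × 0.3068) = 21.27 ksi.
F'_nt = 1.3 F_nt − (Ω F_nt / F_nv) f_rv = 1.3·113 − (2·113/84)·21.27 = 89.68 ksi, capped at F_nt → F'_nt = 89.68 ksi.
R_n = F'_nt · A_b · n = 89.68 × 0.3068 × 4 = 110.1 kips.
Allowable strength R_n/Ω = 110.1 / 2 = 55 kips.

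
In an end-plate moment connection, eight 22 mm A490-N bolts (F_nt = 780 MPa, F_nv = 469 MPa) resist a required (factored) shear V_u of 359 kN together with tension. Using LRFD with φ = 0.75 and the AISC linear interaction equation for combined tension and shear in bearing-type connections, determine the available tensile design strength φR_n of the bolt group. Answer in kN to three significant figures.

1720 kN

A_b = π·22²/4 = 380.1 mm²; f_rv = 359 × 1000 / (8 × 380.1) = 118.1 MPa.
F'_nt = 1.3 F_nt − (F_nt / φF_nv) f_rv = 1.3·780 − (780/(0.75·469))·118.1 = 752.2 MPa, capped at F_nt → F'_nt = 752.2 MPa.
R_n = F'_nt · A_b · n = 752.2 × 380.1 × 8 / 1000 = 2288 kN.
Design strength φR_n = 0.75 × 2288 = 1720 kN.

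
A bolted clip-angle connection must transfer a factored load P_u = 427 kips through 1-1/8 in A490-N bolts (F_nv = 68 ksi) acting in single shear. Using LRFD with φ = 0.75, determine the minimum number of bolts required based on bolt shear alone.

9 bolts

A_b = π·1.125²/4 = 0.994 in².
Per-bolt design strength φR_n = 0.75 × 68 × 0.994 × 1 = 50.69 kips.
n ≥ 427 / 50.69 = 8.423 → use 9 bolts.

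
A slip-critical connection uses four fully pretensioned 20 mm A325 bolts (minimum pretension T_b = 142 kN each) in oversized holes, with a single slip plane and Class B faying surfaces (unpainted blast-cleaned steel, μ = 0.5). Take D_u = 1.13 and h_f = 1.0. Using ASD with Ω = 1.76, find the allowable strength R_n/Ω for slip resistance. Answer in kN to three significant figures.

182 kN

R_n = μ · D_u · h_f · T_b · n_s · n_b = 0.5 × 1.13 × 1.0 × 142 × 1 × 4 = 320.9 kN.
Allowable strength R_n/Ω = 320.9 / 1.76 = 182 kN.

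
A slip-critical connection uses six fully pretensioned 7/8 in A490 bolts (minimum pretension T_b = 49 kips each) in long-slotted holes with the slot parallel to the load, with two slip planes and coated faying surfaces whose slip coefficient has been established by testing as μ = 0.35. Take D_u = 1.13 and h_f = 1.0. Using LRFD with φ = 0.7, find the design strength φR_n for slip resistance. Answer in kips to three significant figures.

163 kips

R_n = μ · D_u · h_f · T_b · n_s · n_b = 0.35 × 1.13 × 1.0 × 49 × 2 × 6 = 232.6 kips.
Design strength φR_n = 0.7 × 232.6 = 163 kips.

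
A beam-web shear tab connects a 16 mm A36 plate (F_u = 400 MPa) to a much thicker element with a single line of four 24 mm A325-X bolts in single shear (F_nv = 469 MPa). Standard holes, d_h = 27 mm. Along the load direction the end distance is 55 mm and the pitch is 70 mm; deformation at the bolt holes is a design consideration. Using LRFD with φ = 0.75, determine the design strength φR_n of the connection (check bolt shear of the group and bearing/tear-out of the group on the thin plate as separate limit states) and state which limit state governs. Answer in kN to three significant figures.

Bolt shear: A_b = π·24²/4 = 452.4 mm²; R_n = 469 × 452.4 × 4 × 1 / 1000 = 848.7 kN → 0.75 × 848.7 = 637 kN.
Bearing (1.2 l_c t F_u ≤ 2.4 d t F_u): upper limit = 2.4·24·16·400 / 1000 = 368.6 kN.
  Edge l_c = 55 − 27/2 = 41.5 → r_n = 318.7 kN; interior l_c = 70 − 27 = 43 → r_n = 330.2 kN.
  R_n,bearing = 1·318.7 + 3·330.2 = 1309 kN → 0.75 × 1309 = 982 kN.
Bolt shear governs: 637 kN.

637 kN (bolt shear governs)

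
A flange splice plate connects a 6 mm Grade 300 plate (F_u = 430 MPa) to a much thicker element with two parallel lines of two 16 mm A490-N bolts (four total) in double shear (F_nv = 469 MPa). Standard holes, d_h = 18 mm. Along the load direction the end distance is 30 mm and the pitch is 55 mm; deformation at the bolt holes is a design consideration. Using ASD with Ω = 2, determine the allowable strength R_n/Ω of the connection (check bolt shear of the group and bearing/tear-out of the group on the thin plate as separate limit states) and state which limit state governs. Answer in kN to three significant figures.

Bolt shear: A_b = π·16²/4 = 201.1 mm²; R_n = 469 × 201.1 × 4 × 2 / 1000 = 754.4 kN → 754.4 / 2 = 377 kN.
Bearing (1.2 l_c t F_u ≤ 2.4 d t F_u): upper limit = 2.4·16·6·430 / 1000 = 99.07 kN.
  Edge l_c = 30 − 18/2 = 21 → r_n = 65.02 kN; interior l_c = 55 − 18 = 37 → r_n = 99.07 kN.
  R_n,bearing = 2·65.02 + 2·99.07 = 328.2 kN → 328.2 / 2 = 164 kN.
Bearing governs: 164 kN.

164 kN (bearing governs)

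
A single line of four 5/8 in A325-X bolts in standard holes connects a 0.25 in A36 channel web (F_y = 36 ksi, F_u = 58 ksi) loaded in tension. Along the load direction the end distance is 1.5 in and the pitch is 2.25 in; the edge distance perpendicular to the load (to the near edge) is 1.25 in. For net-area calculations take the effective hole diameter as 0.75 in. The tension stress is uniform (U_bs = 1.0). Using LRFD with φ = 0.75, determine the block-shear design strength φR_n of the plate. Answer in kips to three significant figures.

42.9 kips

Shear plane L_v = 1.5 + 3·2.25 = 8.25 in; A_gv = 8.25 × 0.25 = 2.062 in².
A_nv = (8.25 − 3.5·0.75) × 0.25 = 1.406 in².
A_nt = (1.25 − 0.5·0.75) × 0.25 = 0.2188 in².
0.6 F_u A_nv = 48.94 kips; 0.6 F_y A_gv = 44.55 kips → shear yielding governs the shear term.
R_n = 44.55 + 1.0 × 58 × 0.2188 = 57.24 kips.
Design strength φR_n = 0.75 × 57.24 = 42.9 kips.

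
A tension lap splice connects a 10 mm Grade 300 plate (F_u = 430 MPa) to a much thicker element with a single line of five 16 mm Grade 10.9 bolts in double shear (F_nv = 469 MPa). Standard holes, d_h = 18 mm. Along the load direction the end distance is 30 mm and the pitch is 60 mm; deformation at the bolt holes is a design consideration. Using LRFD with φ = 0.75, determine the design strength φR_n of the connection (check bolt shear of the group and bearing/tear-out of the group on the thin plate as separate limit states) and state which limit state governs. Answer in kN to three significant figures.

Bolt shear: A_b = π·16²/4 = 201.1 mm²; R_n = 469 × 201.1 × 5 × 2 / 1000 = 943 kN → 0.75 × 943 = 707 kN.
Bearing (1.2 l_c t F_u ≤ 2.4 d t F_u): upper limit = 2.4·16·10·430 / 1000 = 165.1 kN.
  Edge l_c = 30 − 18/2 = 21 → r_n = 108.4 kN; interior l_c = 60 − 18 = 42 → r_n = 165.1 kN.
  R_n,bearing = 1·108.4 + 4·165.1 = 768.8 kN → 0.75 × 768.8 = 577 kN.
Bearing governs: 577 kN.

577 kN (bearing governs)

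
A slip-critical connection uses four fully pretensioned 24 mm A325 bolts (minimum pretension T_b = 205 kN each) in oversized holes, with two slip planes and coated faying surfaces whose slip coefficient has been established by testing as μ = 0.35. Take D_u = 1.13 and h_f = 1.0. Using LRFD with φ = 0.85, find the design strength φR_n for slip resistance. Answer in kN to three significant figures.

551 kN

R_n = μ · D_u · h_f · T_b · n_s · n_b = 0.35 × 1.13 × 1.0 × 205 × 2 × 4 = 648.6 kN.
Design strength φR_n = 0.85 × 648.6 = 551 kN.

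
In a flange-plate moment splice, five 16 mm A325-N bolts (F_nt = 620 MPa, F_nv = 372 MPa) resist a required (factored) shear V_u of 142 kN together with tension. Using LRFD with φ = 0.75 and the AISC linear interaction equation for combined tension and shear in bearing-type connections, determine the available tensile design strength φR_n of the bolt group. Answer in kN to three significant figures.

A_b = π·16²/4 = 201.1 mm²; f_rv = 142 × 1000 / (5 × 201.1) = 141.3 MPa.
F'_nt = 1.3 F_nt − (F_nt / φF_nv) f_rv = 1.3·620 − (620/(0.75·372))·141.3 = 492.1 MPa, capped at F_nt → F'_nt = 492.1 MPa.
R_n = F'_nt · A_b · n = 492.1 × 201.1 × 5 / 1000 = 494.7 kN.
Design strength φR_n = 0.75 × 494.7 = 371 kN.

371 kN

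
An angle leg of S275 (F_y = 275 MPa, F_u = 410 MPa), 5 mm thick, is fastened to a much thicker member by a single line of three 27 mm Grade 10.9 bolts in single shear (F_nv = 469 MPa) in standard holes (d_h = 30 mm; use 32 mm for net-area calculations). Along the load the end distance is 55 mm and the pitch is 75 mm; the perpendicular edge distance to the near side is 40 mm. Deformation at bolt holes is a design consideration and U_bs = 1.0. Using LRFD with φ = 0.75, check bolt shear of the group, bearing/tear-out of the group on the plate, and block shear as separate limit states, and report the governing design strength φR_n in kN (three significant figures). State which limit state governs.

152 kN (block shear governs)

Bolt shear: A_b = π·27²/4 = 572.6 mm²; R_n = 469 × 572.6 × 3 × 1 / 1000 = 805.6 kN → 0.75 × 805.6 = 604 kN.
Bearing: edge l_c = 40, r_n = 98.4 kN; interior l_c = 45, r_n = 110.7 kN; R_n = 98.4 + 2·110.7 = 319.8 kN → 240 kN.
Block shear: A_gv = 1025, A_nv = 625, A_nt = 120 mm²; R_n = min(0.6F_uA_nv, 0.6F_yA_gv) + U_bs·F_u·A_nt = 203 kN → 152 kN.
Block shear governs: 152 kN.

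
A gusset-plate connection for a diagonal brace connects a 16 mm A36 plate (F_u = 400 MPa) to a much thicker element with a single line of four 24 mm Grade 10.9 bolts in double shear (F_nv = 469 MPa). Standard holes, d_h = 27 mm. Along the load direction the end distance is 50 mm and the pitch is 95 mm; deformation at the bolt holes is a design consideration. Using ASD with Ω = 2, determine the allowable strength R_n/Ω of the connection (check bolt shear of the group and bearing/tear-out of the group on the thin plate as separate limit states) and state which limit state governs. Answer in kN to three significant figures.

Bolt shear: A_b = π·24²/4 = 452.4 mm²; R_n = 469 × 452.4 × 4 × 2 / 1000 = 1697 kN → 1697 / 2 = 849 kN.
Bearing (1.2 l_c t F_u ≤ 2.4 d t F_u): upper limit = 2.4·24·16·400 / 1000 = 368.6 kN.
  Edge l_c = 50 − 27/2 = 36.5 → r_n = 280.3 kN; interior l_c = 95 − 27 = 68 → r_n = 368.6 kN.
  R_n,bearing = 1·280.3 + 3·368.6 = 1386 kN → 1386 / 2 = 693 kN.
Bearing governs: 693 kN.

693 kN (bearing governs)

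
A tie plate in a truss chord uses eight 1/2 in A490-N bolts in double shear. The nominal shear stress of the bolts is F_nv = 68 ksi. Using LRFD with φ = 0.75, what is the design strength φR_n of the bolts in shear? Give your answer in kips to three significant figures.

160 kips

A_b = π × 0.5² / 4 = 0.1963 in².
R_n = F_nv · A_b · n · n_s = 68 × 0.1963 × 8 × 2 = 213.6 kips.
Design strength φR_n = 0.75 × 213.6 = 160 kips.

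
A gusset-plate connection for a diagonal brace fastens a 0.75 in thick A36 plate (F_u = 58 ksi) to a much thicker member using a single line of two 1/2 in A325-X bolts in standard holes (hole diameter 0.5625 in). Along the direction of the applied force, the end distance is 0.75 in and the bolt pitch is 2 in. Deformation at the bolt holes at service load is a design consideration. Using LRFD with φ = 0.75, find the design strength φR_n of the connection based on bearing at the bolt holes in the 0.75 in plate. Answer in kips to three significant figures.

Per bolt r_n = 1.2 l_c t F_u ≤ 2.4 d t F_u; upper limit = 2.4 × 0.5 × 0.75 × 58 = 52.2 kips.
Edge bolt: l_c = 0.75 − 0.5625/2 = 0.4688 in → 1.2 × 0.4688 × 0.75 × 58 = 24.47 → r_n = 24.47 kips.
Interior bolts: l_c = 2 − 0.5625 = 1.438 in → 1.2 × 1.438 × 0.75 × 58 = 75.04 → r_n = 52.2 kips.
R_n = 1 × 24.47 + 1 × 52.2 = 76.67 kips.
Design strength φR_n = 0.75 × 76.67 = 57.5 kips.

57.5 kips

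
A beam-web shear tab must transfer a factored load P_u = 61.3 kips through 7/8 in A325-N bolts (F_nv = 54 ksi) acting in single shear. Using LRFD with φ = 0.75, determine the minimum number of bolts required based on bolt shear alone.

A_b = π·0.875²/4 = 0.6013 in².
Per-bolt design strength φR_n = 0.75 × 54 × 0.6013 × 1 = 24.35 kips.
n ≥ 61.3 / 24.35 = 2.517 → use 3 bolts.

3 bolts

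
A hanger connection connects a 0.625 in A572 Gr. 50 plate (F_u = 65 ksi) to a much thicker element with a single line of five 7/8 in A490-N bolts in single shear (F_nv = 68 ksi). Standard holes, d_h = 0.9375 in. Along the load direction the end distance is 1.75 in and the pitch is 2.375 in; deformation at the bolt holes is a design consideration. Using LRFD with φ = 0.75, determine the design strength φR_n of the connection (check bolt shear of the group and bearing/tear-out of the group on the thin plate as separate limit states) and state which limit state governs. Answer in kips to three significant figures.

Bolt shear: A_b = π·0.875²/4 = 0.6013 in²; R_n = 68 × 0.6013 × 5 × 1 = 204.4 kips → 0.75 × 204.4 = 153 kips.
Bearing (1.2 l_c t F_u ≤ 2.4 d t F_u): upper limit = 2.4·0.875·0.625·65 = 85.31 kips.
  Edge l_c = 1.75 − 0.9375/2 = 1.281 → r_n = 62.46 kips; interior l_c = 2.375 − 0.9375 = 1.438 → r_n = 70.08 kips.
  R_n,bearing = 1·62.46 + 4·70.08 = 342.8 kips → 0.75 × 342.8 = 257 kips.
Bolt shear governs: 153 kips.

153 kips (bolt shear governs)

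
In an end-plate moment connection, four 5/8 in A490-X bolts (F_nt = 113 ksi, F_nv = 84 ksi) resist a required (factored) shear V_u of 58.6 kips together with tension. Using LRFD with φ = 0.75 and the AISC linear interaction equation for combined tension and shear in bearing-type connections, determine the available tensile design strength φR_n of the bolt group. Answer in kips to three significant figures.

A_b = π·0.625²/4 = 0.3068 in²; f_rv = 58.6 / (4 × 0.3068) = 47.75 ksi.
F'_nt = 1.3 F_nt − (F_nt / φF_nv) f_rv = 1.3·113 − (113/(0.75·84))·47.75 = 61.25 ksi, capped at F_nt → F'_nt = 61.25 ksi.
R_n = F'_nt · A_b · n = 61.25 × 0.3068 × 4 = 75.17 kips.
Design strength φR_n = 0.75 × 75.17 = 56.4 kips.

56.4 kips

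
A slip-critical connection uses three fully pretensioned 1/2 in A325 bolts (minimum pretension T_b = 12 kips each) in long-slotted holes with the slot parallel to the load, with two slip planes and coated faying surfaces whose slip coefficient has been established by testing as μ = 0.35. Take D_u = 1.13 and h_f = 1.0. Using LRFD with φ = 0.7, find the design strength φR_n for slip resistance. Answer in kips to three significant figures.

19.9 kips

R_n = μ · D_u · h_f · T_b · n_s · n_b = 0.35 × 1.13 × 1.0 × 12 × 2 × 3 = 28.48 kips.
Design strength φR_n = 0.7 × 28.48 = 19.9 kips.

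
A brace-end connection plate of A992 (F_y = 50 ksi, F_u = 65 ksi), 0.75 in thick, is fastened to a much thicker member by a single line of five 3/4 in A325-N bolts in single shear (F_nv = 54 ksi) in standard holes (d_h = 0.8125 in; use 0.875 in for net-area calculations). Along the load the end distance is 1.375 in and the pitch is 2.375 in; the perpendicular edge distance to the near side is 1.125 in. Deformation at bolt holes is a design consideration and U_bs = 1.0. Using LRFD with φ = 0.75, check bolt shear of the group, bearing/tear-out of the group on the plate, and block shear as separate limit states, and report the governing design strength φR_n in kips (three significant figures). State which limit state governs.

89.5 kips (bolt shear governs)

Bolt shear: A_b = π·0.75²/4 = 0.4418 in²; R_n = 54 × 0.4418 × 5 × 1 = 119.3 kips → 0.75 × 119.3 = 89.5 kips.
Bearing: edge l_c = 0.9688, r_n = 56.67 kips; interior l_c = 1.562, r_n = 87.75 kips; R_n = 56.67 + 4·87.75 = 407.7 kips → 306 kips.
Block shear: A_gv = 8.156, A_nv = 5.203, A_nt = 0.5156 in²; R_n = min(0.6F_uA_nv, 0.6F_yA_gv) + U_bs·F_u·A_nt = 236.4 kips → 177 kips.
Bolt shear governs: 89.5 kips.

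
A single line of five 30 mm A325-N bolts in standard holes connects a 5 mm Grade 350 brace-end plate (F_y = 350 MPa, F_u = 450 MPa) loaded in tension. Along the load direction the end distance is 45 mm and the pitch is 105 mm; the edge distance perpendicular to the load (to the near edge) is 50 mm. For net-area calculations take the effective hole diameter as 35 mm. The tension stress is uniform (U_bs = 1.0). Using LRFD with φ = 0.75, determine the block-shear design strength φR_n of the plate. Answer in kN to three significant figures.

Shear plane L_v = 45 + 4·105 = 465 mm; A_gv = 465 × 5 = 2325 mm².
A_nv = (465 − 4.5·35) × 5 = 1538 mm².
A_nt = (50 − 0.5·35) × 5 = 162.5 mm².
0.6 F_u A_nv = 415.1 kN; 0.6 F_y A_gv = 488.2 kN → shear rupture governs the shear term.
R_n = 415.1 + 1.0 × 450 × 162.5 / 1000 = 488.2 kN.
Design strength φR_n = 0.75 × 488.2 = 366 kN.

366 kN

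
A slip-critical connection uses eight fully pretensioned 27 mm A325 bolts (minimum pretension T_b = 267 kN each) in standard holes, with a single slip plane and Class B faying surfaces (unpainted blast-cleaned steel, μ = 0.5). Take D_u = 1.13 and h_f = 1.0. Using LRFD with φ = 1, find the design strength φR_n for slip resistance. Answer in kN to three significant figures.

R_n = μ · D_u · h_f · T_b · n_s · n_b = 0.5 × 1.13 × 1.0 × 267 × 1 × 8 = 1207 kN.
Design strength φR_n = 1 × 1207 = 1210 kN.

1210 kN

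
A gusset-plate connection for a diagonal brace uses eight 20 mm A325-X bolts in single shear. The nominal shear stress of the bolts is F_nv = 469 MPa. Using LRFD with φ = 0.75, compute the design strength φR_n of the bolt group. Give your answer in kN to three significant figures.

A_b = π × 20² / 4 = 314.2 mm².
R_n = F_nv · A_b · n · n_s = 469 × 314.2 × 8 × 1 / 1000 = 1179 kN.
Design strength φR_n = 0.75 × 1179 = 884 kN.

884 kN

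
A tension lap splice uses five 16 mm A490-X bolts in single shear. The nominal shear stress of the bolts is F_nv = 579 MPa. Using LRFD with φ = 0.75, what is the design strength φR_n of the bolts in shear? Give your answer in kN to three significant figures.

A_b = π × 16² / 4 = 201.1 mm².
R_n = F_nv · A_b · n · n_s = 579 × 201.1 × 5 × 1 / 1000 = 582.1 kN.
Design strength φR_n = 0.75 × 582.1 = 437 kN.

437 kN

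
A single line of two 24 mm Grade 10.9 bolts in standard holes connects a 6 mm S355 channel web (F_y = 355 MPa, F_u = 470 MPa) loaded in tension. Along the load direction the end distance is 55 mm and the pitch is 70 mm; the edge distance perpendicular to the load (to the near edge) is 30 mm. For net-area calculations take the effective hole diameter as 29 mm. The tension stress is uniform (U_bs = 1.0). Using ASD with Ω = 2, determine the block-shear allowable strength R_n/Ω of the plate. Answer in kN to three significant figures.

Shear plane L_v = 55 + 1·70 = 125 mm; A_gv = 125 × 6 = 750 mm².
A_nv = (125 − 1.5·29) × 6 = 489 mm².
A_nt = (30 − 0.5·29) × 6 = 93 mm².
0.6 F_u A_nv = 137.9 kN; 0.6 F_y A_gv = 159.8 kN → shear rupture governs the shear term.
R_n = 137.9 + 1.0 × 470 × 93 / 1000 = 181.6 kN.
Allowable strength R_n/Ω = 181.6 / 2 = 90.8 kN.

90.8 kN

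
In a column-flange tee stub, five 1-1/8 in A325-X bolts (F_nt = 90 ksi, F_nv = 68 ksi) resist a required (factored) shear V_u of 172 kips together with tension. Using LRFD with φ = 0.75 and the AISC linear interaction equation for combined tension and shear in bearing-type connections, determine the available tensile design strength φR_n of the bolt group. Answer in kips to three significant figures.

208 kips

A_b = π·1.125²/4 = 0.994 in²; f_rv = 172 / (5 × 0.994) = 34.61 ksi.
F'_nt = 1.3 F_nt − (F_nt / φF_nv) f_rv = 1.3·90 − (90/(0.75·68))·34.61 = 55.93 ksi, capped at F_nt → F'_nt = 55.93 ksi.
R_n = F'_nt · A_b · n = 55.93 × 0.994 × 5 = 278 kips.
Design strength φR_n = 0.75 × 278 = 208 kips.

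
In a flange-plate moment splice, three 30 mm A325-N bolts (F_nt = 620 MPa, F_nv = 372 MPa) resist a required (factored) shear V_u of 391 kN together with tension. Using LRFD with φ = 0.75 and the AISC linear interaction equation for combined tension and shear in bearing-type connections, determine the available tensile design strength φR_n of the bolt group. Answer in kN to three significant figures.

630 kN

A_b = π·30²/4 = 706.9 mm²; f_rv = 391 × 1000 / (3 × 706.9) = 184.4 MPa.
F'_nt = 1.3 F_nt − (F_nt / φF_nv) f_rv = 1.3·620 − (620/(0.75·372))·184.4 = 396.3 MPa, capped at F_nt → F'_nt = 396.3 MPa.
R_n = F'_nt · A_b · n = 396.3 × 706.9 × 3 / 1000 = 840.3 kN.
Design strength φR_n = 0.75 × 840.3 = 630 kN.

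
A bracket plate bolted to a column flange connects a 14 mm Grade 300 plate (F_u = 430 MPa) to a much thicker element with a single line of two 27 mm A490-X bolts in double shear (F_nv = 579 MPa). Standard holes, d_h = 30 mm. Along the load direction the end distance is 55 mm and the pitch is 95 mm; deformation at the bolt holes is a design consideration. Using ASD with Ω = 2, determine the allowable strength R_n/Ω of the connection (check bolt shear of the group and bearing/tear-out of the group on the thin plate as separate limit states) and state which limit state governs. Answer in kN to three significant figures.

Bolt shear: A_b = π·27²/4 = 572.6 mm²; R_n = 579 × 572.6 × 2 × 2 / 1000 = 1326 kN → 1326 / 2 = 663 kN.
Bearing (1.2 l_c t F_u ≤ 2.4 d t F_u): upper limit = 2.4·27·14·430 / 1000 = 390.1 kN.
  Edge l_c = 55 − 30/2 = 40 → r_n = 289 kN; interior l_c = 95 − 30 = 65 → r_n = 390.1 kN.
  R_n,bearing = 1·289 + 1·390.1 = 679.1 kN → 679.1 / 2 = 340 kN.
Bearing governs: 340 kN.

340 kN (bearing governs)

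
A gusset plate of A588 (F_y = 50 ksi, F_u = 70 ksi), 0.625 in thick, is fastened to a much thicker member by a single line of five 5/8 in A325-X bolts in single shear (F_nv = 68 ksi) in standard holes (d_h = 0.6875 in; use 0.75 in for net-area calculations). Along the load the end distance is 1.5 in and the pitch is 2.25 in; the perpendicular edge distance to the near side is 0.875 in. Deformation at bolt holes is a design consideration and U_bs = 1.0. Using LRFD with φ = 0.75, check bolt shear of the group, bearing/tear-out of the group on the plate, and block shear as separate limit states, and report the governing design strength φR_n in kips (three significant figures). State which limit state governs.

Bolt shear: A_b = π·0.625²/4 = 0.3068 in²; R_n = 68 × 0.3068 × 5 × 1 = 104.3 kips → 0.75 × 104.3 = 78.2 kips.
Bearing: edge l_c = 1.156, r_n = 60.7 kips; interior l_c = 1.562, r_n = 65.62 kips; R_n = 60.7 + 4·65.62 = 323.2 kips → 242 kips.
Block shear: A_gv = 6.562, A_nv = 4.453, A_nt = 0.3125 in²; R_n = min(0.6F_uA_nv, 0.6F_yA_gv) + U_bs·F_u·A_nt = 208.9 kips → 157 kips.
Bolt shear governs: 78.2 kips.

78.2 kips (bolt shear governs)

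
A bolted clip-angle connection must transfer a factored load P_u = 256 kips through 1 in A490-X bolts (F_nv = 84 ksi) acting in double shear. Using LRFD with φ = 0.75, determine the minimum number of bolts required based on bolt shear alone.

A_b = π·1²/4 = 0.7854 in².
Per-bolt design strength φR_n = 0.75 × 84 × 0.7854 × 2 = 98.96 kips.
n ≥ 256 / 98.96 = 2.587 → use 3 bolts.

3 bolts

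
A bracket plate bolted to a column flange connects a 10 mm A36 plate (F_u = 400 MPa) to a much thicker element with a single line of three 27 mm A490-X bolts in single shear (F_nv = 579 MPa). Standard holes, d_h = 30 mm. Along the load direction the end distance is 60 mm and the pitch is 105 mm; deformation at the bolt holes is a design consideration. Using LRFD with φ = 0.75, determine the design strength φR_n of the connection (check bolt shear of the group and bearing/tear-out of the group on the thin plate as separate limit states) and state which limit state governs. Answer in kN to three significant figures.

Bolt shear: A_b = π·27²/4 = 572.6 mm²; R_n = 579 × 572.6 × 3 × 1 / 1000 = 994.5 kN → 0.75 × 994.5 = 746 kN.
Bearing (1.2 l_c t F_u ≤ 2.4 d t F_u): upper limit = 2.4·27·10·400 / 1000 = 259.2 kN.
  Edge l_c = 60 − 30/2 = 45 → r_n = 216 kN; interior l_c = 105 − 30 = 75 → r_n = 259.2 kN.
  R_n,bearing = 1·216 + 2·259.2 = 734.4 kN → 0.75 × 734.4 = 551 kN.
Bearing governs: 551 kN.

551 kN (bearing governs)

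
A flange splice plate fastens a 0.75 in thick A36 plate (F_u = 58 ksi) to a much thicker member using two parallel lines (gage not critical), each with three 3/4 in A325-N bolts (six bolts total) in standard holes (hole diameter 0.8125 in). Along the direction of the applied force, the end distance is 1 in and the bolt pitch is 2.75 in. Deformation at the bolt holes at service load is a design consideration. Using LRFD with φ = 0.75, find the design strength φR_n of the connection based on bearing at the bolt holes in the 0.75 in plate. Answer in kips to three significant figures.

281 kips

Per bolt r_n = 1.2 l_c t F_u ≤ 2.4 d t F_u; upper limit = 2.4 × 0.75 × 0.75 × 58 = 78.3 kips.
Edge bolt: l_c = 1 − 0.8125/2 = 0.5938 in → 1.2 × 0.5938 × 0.75 × 58 = 30.99 → r_n = 30.99 kips.
Interior bolts: l_c = 2.75 − 0.8125 = 1.938 in → 1.2 × 1.938 × 0.75 × 58 = 101.1 → r_n = 78.3 kips.
R_n = 2 × 30.99 + 4 × 78.3 = 375.2 kips.
Design strength φR_n = 0.75 × 375.2 = 281 kips.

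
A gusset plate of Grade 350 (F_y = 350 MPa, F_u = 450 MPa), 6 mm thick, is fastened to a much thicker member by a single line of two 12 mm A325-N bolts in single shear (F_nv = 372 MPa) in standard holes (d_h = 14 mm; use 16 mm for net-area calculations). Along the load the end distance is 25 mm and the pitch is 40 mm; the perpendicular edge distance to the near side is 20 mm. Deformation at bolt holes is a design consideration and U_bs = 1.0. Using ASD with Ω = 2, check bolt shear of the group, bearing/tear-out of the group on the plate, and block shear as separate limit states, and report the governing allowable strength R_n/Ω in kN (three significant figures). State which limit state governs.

42.1 kN (bolt shear governs)

Bolt shear: A_b = π·12²/4 = 113.1 mm²; R_n = 372 × 113.1 × 2 × 1 / 1000 = 84.14 kN → 84.14 / 2 = 42.1 kN.
Bearing: edge l_c = 18, r_n = 58.32 kN; interior l_c = 26, r_n = 77.76 kN; R_n = 58.32 + 1·77.76 = 136.1 kN → 68 kN.
Block shear: A_gv = 390, A_nv = 246, A_nt = 72 mm²; R_n = min(0.6F_uA_nv, 0.6F_yA_gv) + U_bs·F_u·A_nt = 98.82 kN → 49.4 kN.
Bolt shear governs: 42.1 kN.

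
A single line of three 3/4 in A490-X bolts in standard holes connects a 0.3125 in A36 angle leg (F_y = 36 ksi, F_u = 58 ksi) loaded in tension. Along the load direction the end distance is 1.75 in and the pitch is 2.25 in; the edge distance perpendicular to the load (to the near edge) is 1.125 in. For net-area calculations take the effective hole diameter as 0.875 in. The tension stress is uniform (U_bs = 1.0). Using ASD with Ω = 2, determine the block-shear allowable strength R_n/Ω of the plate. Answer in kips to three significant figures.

27.3 kips

Shear plane L_v = 1.75 + 2·2.25 = 6.25 in; A_gv = 6.25 × 0.3125 = 1.953 in².
A_nv = (6.25 − 2.5·0.875) × 0.3125 = 1.27 in².
A_nt = (1.125 − 0.5·0.875) × 0.3125 = 0.2148 in².
0.6 F_u A_nv = 44.18 kips; 0.6 F_y A_gv = 42.19 kips → shear yielding governs the shear term.
R_n = 42.19 + 1.0 × 58 × 0.2148 = 54.65 kips.
Allowable strength R_n/Ω = 54.65 / 2 = 27.3 kips.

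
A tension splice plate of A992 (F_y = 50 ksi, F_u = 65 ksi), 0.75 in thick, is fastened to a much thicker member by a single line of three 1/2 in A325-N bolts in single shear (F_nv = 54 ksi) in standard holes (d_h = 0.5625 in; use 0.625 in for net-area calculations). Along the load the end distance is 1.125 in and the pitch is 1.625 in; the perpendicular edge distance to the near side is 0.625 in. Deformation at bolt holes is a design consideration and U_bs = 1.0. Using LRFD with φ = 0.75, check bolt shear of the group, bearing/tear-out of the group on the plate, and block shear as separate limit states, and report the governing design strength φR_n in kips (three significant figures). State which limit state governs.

23.9 kips (bolt shear governs)

Bolt shear: A_b = π·0.5²/4 = 0.1963 in²; R_n = 54 × 0.1963 × 3 × 1 = 31.81 kips → 0.75 × 31.81 = 23.9 kips.
Bearing: edge l_c = 0.8438, r_n = 49.36 kips; interior l_c = 1.062, r_n = 58.5 kips; R_n = 49.36 + 2·58.5 = 166.4 kips → 125 kips.
Block shear: A_gv = 3.281, A_nv = 2.109, A_nt = 0.2344 in²; R_n = min(0.6F_uA_nv, 0.6F_yA_gv) + U_bs·F_u·A_nt = 97.5 kips → 73.1 kips.
Bolt shear governs: 23.9 kips.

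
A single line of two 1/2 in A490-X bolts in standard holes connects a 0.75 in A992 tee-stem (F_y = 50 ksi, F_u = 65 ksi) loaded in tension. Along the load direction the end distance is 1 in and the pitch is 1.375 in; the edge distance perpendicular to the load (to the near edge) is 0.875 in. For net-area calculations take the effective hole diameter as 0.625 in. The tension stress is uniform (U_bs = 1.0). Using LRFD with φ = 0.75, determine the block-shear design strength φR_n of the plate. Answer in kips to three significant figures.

Shear plane L_v = 1 + 1·1.375 = 2.375 in; A_gv = 2.375 × 0.75 = 1.781 in².
A_nv = (2.375 − 1.5·0.625) × 0.75 = 1.078 in².
A_nt = (0.875 − 0.5·0.625) × 0.75 = 0.4219 in².
0.6 F_u A_nv = 42.05 kips; 0.6 F_y A_gv = 53.44 kips → shear rupture governs the shear term.
R_n = 42.05 + 1.0 × 65 × 0.4219 = 69.47 kips.
Design strength φR_n = 0.75 × 69.47 = 52.1 kips.

52.1 kips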